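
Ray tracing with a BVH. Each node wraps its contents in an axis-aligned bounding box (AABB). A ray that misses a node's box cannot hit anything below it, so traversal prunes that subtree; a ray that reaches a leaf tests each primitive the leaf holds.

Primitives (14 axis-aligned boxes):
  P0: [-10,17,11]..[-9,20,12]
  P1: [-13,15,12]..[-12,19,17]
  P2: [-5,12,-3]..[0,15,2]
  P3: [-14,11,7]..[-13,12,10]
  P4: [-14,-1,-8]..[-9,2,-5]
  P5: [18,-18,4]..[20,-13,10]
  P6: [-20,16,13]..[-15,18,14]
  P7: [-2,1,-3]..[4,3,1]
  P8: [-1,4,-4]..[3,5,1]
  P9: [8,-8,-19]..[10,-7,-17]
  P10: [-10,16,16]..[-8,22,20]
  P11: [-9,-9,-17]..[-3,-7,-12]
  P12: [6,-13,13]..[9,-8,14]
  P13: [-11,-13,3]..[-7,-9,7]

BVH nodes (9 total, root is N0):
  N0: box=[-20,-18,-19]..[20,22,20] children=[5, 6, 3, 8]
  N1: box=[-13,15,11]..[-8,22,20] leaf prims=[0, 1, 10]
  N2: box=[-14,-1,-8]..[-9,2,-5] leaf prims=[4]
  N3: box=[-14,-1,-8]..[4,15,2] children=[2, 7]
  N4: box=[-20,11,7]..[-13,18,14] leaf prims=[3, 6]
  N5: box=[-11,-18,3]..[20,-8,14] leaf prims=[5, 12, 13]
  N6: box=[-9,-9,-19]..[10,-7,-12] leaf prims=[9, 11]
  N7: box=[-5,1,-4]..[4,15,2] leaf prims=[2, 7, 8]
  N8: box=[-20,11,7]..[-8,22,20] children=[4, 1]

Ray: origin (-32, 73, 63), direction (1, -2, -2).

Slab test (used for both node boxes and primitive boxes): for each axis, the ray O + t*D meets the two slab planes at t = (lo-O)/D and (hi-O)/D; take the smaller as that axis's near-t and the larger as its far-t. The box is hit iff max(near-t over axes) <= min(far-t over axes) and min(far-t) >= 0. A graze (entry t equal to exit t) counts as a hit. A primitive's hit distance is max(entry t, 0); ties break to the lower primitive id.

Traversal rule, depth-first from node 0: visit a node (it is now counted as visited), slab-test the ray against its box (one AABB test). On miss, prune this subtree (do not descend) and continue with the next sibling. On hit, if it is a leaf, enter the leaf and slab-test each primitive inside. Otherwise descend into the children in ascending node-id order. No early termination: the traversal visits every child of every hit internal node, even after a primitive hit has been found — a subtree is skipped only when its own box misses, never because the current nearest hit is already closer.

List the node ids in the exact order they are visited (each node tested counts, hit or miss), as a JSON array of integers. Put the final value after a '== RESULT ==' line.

Traverse from the root:
N0 x:[12,52] y:[51/2,91/2] z:[43/2,41] -> hit [51/2,41], descend [3, 5, 6, 8]
  N3 x:[18,36] y:[29,37] z:[61/2,71/2] -> hit [61/2,71/2], descend [2, 7]
    N2 x:[18,23] y:[71/2,37] z:[34,71/2] -> miss, prune
    N7 x:[27,36] y:[29,36] z:[61/2,67/2] -> hit [61/2,67/2] leaf, test {P2@t=61/2, P7(miss), P8(miss)}
  N5 x:[21,52] y:[81/2,91/2] z:[49/2,30] -> miss, prune
  N6 x:[23,42] y:[40,41] z:[75/2,41] -> hit [40,41] leaf, test {P9@t=40, P11(miss)}
  N8 x:[12,24] y:[51/2,31] z:[43/2,28] -> miss, prune

Summary -> nodes [0, 3, 2, 7, 5, 6, 8]; box-tests=7; leaf-entries=2; first=P2

== RESULT ==
[0, 3, 2, 7, 5, 6, 8]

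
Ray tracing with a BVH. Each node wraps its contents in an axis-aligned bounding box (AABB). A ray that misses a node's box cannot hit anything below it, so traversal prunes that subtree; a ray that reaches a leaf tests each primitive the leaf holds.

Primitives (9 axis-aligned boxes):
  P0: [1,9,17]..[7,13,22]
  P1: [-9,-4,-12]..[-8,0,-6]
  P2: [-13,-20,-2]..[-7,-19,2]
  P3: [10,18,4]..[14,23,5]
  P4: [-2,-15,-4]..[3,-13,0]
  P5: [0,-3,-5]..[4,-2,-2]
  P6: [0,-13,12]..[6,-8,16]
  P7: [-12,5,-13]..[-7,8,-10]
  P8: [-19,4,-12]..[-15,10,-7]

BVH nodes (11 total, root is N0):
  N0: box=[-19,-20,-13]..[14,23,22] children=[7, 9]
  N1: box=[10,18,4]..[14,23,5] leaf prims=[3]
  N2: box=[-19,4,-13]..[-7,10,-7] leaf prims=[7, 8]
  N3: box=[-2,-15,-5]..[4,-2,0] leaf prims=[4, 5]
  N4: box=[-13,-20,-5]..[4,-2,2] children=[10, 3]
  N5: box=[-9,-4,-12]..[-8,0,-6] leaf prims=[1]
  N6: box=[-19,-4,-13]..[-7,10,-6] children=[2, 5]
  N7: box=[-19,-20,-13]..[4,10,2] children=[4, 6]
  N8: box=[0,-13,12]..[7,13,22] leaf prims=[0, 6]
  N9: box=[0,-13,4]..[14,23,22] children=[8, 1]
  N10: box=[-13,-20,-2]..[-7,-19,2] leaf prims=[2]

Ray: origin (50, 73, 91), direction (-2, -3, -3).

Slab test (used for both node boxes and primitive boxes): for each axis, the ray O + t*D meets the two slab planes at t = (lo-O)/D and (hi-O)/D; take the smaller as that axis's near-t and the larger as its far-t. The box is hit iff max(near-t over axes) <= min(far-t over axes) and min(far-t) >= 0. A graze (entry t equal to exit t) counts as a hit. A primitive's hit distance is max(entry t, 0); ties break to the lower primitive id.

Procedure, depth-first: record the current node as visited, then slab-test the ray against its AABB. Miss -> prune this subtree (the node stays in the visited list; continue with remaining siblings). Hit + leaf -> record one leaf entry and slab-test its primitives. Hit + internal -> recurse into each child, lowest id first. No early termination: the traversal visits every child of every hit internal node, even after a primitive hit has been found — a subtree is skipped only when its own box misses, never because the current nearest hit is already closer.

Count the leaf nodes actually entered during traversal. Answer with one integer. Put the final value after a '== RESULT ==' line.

Traverse from the root:
N0 x:[18,69/2] y:[50/3,31] z:[23,104/3] -> hit [23,31], descend [7, 9]
  N7 x:[23,69/2] y:[21,31] z:[89/3,104/3] -> hit [89/3,31], descend [4, 6]
    N4 x:[23,63/2] y:[25,31] z:[89/3,32] -> hit [89/3,31], descend [3, 10]
      N3 x:[23,26] y:[25,88/3] z:[91/3,32] -> miss, prune
      N10 x:[57/2,63/2] y:[92/3,31] z:[89/3,31] -> hit [92/3,31] leaf, test {P2@t=92/3}
    N6 x:[57/2,69/2] y:[21,77/3] z:[97/3,104/3] -> miss, prune
  N9 x:[18,25] y:[50/3,86/3] z:[23,29] -> hit [23,25], descend [1, 8]
    N1 x:[18,20] y:[50/3,55/3] z:[86/3,29] -> miss, prune
    N8 x:[43/2,25] y:[20,86/3] z:[23,79/3] -> hit [23,25] leaf, test {P0(miss), P6(miss)}

order=[0, 7, 4, 3, 10, 6, 9, 1, 8]  |boxes|=9  |leaves|=2  hit=P2

== RESULT ==
2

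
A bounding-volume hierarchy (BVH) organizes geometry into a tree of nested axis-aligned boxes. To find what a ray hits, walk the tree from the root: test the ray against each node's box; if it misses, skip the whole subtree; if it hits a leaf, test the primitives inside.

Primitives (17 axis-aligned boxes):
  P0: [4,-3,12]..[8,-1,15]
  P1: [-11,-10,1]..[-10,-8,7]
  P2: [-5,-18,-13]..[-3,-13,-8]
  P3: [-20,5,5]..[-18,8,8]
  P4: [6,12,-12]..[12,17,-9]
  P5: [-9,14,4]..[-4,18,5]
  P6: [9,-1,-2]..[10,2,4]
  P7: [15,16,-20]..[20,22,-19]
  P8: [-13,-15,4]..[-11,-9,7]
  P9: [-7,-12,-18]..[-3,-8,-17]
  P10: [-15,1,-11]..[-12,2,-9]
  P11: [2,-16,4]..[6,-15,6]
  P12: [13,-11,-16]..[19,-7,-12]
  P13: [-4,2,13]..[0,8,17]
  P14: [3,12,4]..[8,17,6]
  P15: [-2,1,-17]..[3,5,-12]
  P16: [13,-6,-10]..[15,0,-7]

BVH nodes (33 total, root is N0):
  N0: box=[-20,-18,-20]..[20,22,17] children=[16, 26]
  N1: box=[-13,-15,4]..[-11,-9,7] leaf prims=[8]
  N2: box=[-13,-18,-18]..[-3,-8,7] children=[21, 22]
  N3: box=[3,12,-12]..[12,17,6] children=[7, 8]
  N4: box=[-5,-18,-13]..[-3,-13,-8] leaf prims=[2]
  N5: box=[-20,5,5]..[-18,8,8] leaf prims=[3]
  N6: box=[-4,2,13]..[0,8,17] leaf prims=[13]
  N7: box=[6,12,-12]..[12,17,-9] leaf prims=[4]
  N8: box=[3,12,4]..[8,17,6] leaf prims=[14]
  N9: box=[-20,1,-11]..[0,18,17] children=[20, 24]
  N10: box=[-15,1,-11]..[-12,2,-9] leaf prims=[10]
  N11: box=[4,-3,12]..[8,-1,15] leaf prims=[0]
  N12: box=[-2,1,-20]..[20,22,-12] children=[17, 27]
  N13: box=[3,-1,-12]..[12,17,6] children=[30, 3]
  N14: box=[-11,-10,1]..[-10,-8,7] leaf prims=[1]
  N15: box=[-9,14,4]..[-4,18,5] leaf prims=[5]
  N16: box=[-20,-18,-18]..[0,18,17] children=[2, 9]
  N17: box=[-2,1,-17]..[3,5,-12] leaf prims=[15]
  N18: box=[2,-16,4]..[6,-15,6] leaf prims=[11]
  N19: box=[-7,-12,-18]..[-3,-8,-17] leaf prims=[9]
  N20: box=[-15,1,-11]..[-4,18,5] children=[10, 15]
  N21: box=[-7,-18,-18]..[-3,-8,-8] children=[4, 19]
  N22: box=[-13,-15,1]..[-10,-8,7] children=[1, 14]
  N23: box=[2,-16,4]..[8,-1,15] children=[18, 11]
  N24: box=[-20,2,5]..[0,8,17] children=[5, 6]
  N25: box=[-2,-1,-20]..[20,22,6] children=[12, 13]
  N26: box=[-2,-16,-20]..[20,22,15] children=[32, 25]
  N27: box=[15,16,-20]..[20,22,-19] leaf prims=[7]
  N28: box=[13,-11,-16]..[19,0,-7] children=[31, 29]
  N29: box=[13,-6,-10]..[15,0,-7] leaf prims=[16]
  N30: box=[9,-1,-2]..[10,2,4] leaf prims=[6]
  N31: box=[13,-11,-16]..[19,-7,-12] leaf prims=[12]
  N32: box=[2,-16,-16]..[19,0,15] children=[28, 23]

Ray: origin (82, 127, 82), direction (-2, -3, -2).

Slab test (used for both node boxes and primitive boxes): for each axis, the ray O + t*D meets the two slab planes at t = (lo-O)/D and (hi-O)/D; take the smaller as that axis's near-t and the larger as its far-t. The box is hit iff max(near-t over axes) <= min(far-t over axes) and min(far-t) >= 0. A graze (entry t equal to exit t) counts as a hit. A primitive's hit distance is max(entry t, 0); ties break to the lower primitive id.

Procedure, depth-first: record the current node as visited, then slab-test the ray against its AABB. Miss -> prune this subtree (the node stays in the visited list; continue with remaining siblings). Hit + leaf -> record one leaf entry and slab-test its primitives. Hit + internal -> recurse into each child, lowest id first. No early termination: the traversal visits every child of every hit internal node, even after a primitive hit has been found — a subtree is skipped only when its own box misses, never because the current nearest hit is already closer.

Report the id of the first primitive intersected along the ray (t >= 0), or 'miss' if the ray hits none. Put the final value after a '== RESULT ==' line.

Traverse from the root:
N0 x:[31,51] y:[35,145/3] z:[65/2,51] -> hit [35,145/3], descend [16, 26]
  N16 x:[41,51] y:[109/3,145/3] z:[65/2,50] -> hit [41,145/3], descend [2, 9]
    N2 x:[85/2,95/2] y:[45,145/3] z:[75/2,50] -> hit [45,95/2], descend [21, 22]
      N21 x:[85/2,89/2] y:[45,145/3] z:[45,50] -> miss, prune
      N22 x:[46,95/2] y:[45,142/3] z:[75/2,81/2] -> miss, prune
    N9 x:[41,51] y:[109/3,42] z:[65/2,93/2] -> hit [41,42], descend [20, 24]
      N20 x:[43,97/2] y:[109/3,42] z:[77/2,93/2] -> miss, prune
      N24 x:[41,51] y:[119/3,125/3] z:[65/2,77/2] -> miss, prune
  N26 x:[31,42] y:[35,143/3] z:[67/2,51] -> hit [35,42], descend [25, 32]
    N25 x:[31,42] y:[35,128/3] z:[38,51] -> hit [38,42], descend [12, 13]
      N12 x:[31,42] y:[35,42] z:[47,51] -> miss, prune
      N13 x:[35,79/2] y:[110/3,128/3] z:[38,47] -> hit [38,79/2], descend [3, 30]
        N3 x:[35,79/2] y:[110/3,115/3] z:[38,47] -> hit [38,115/3], descend [7, 8]
          N7 x:[35,38] y:[110/3,115/3] z:[91/2,47] -> miss, prune
          N8 x:[37,79/2] y:[110/3,115/3] z:[38,39] -> hit [38,115/3] leaf, test {P14@t=38}
        N30 x:[36,73/2] y:[125/3,128/3] z:[39,42] -> miss, prune
    N32 x:[63/2,40] y:[127/3,143/3] z:[67/2,49] -> miss, prune

17 AABB tests over nodes [0, 16, 2, 21, 22, 9, 20, 24, 26, 25, 12, 13, 3, 7, 8, 30, 32]; 1 leaf entered; closest P14.

== RESULT ==
14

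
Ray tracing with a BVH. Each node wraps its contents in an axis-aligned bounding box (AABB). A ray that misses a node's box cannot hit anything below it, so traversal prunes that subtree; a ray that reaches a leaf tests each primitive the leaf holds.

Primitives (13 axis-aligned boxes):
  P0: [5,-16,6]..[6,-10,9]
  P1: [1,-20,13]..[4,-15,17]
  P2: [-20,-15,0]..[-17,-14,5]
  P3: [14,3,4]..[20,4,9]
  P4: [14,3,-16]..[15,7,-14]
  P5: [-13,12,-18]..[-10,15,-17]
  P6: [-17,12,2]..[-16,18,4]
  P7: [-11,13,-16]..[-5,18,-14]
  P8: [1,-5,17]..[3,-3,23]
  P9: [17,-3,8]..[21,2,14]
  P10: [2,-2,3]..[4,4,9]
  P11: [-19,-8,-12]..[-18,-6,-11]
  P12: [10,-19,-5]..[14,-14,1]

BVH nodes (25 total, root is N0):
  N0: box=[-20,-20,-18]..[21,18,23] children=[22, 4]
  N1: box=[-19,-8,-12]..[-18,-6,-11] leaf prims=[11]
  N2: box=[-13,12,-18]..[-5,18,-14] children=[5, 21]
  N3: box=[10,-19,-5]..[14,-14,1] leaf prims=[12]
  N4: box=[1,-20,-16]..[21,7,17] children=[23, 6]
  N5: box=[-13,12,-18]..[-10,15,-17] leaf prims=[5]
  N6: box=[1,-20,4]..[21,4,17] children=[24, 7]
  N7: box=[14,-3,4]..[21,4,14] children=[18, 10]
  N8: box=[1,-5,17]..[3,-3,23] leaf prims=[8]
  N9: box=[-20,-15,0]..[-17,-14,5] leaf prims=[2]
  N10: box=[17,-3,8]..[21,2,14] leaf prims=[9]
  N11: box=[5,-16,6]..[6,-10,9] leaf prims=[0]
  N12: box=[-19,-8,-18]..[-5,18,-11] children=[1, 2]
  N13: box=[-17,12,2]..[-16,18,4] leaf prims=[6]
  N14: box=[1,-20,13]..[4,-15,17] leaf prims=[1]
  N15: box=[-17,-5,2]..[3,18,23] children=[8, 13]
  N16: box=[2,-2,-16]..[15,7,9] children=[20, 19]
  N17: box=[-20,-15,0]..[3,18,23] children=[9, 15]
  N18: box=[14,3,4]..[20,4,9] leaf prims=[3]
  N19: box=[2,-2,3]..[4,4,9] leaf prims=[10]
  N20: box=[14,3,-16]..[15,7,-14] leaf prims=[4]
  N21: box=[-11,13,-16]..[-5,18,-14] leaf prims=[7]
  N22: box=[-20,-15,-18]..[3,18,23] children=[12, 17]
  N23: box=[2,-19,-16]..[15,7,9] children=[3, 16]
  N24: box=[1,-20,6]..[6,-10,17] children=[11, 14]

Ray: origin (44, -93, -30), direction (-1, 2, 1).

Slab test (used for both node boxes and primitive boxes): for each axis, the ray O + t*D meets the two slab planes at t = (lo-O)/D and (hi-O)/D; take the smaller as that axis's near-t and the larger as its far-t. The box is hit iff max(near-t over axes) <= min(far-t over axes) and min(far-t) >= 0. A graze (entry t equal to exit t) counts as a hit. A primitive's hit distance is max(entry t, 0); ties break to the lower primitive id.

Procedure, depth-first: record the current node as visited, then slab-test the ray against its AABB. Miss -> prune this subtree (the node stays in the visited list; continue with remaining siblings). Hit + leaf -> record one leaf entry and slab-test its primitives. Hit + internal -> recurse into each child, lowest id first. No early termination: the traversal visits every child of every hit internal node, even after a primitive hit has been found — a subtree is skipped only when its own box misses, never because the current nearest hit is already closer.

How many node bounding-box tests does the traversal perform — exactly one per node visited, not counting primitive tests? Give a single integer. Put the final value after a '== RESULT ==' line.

Traverse from the root:
N0 x:[23,64] y:[73/2,111/2] z:[12,53] -> hit [73/2,53], descend [4, 22]
  N4 x:[23,43] y:[73/2,50] z:[14,47] -> hit [73/2,43], descend [6, 23]
    N6 x:[23,43] y:[73/2,97/2] z:[34,47] -> hit [73/2,43], descend [7, 24]
      N7 x:[23,30] y:[45,97/2] z:[34,44] -> miss, prune
      N24 x:[38,43] y:[73/2,83/2] z:[36,47] -> hit [38,83/2], descend [11, 14]
        N11 x:[38,39] y:[77/2,83/2] z:[36,39] -> hit [77/2,39] leaf, test {P0@t=77/2}
        N14 x:[40,43] y:[73/2,39] z:[43,47] -> miss, prune
    N23 x:[29,42] y:[37,50] z:[14,39] -> hit [37,39], descend [3, 16]
      N3 x:[30,34] y:[37,79/2] z:[25,31] -> miss, prune
      N16 x:[29,42] y:[91/2,50] z:[14,39] -> miss, prune
  N22 x:[41,64] y:[39,111/2] z:[12,53] -> hit [41,53], descend [12, 17]
    N12 x:[49,63] y:[85/2,111/2] z:[12,19] -> miss, prune
    N17 x:[41,64] y:[39,111/2] z:[30,53] -> hit [41,53], descend [9, 15]
      N9 x:[61,64] y:[39,79/2] z:[30,35] -> miss, prune
      N15 x:[41,61] y:[44,111/2] z:[32,53] -> hit [44,53], descend [8, 13]
        N8 x:[41,43] y:[44,45] z:[47,53] -> miss, prune
        N13 x:[60,61] y:[105/2,111/2] z:[32,34] -> miss, prune

Visited [0, 4, 6, 7, 24, 11, 14, 23, 3, 16, 22, 12, 17, 9, 15, 8, 13]. Tests: 17 box, 1 leaf. Nearest: P0.

== RESULT ==
17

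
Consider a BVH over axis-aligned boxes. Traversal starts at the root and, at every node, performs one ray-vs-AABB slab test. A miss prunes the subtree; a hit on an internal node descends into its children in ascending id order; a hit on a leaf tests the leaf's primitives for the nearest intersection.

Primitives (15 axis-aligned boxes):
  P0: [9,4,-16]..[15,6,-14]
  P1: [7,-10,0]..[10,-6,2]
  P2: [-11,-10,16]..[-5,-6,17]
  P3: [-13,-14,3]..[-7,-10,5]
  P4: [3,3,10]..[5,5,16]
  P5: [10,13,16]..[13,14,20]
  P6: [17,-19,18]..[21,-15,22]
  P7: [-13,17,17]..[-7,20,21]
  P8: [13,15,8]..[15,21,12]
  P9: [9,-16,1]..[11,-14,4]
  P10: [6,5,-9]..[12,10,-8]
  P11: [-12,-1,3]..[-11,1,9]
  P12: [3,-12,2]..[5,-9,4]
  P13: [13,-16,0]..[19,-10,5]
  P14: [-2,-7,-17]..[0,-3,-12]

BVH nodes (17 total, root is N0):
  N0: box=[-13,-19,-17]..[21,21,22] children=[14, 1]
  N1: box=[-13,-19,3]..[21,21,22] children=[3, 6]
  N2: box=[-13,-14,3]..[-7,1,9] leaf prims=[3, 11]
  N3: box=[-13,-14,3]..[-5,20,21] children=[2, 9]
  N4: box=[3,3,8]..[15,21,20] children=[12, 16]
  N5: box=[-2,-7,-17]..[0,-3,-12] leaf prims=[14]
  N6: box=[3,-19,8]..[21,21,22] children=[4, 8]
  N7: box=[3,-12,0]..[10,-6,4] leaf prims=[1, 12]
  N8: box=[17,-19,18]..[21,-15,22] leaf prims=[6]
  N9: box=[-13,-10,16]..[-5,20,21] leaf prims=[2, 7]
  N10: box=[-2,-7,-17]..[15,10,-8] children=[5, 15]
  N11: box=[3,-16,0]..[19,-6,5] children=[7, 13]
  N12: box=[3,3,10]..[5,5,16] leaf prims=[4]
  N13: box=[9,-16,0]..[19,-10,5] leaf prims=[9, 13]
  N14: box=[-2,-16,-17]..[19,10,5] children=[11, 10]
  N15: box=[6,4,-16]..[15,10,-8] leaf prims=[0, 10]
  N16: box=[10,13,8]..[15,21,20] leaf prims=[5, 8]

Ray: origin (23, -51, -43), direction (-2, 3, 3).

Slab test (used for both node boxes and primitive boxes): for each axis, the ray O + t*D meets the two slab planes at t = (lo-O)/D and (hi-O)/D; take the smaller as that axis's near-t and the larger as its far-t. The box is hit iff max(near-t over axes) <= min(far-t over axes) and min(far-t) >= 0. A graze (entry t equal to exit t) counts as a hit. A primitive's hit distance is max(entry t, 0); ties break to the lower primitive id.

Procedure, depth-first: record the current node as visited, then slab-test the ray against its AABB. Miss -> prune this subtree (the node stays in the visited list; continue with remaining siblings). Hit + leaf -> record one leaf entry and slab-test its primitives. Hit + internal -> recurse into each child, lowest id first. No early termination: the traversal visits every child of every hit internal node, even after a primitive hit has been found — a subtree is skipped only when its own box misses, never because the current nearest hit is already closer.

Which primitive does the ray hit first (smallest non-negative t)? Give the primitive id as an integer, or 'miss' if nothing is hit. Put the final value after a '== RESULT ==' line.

Traverse from the root:
N0 x:[1,18] y:[32/3,24] z:[26/3,65/3] -> hit [32/3,18], descend [1, 14]
  N1 x:[1,18] y:[32/3,24] z:[46/3,65/3] -> hit [46/3,18], descend [3, 6]
    N3 x:[14,18] y:[37/3,71/3] z:[46/3,64/3] -> hit [46/3,18], descend [2, 9]
      N2 x:[15,18] y:[37/3,52/3] z:[46/3,52/3] -> hit [46/3,52/3] leaf, test {P3(miss), P11@t=17}
      N9 x:[14,18] y:[41/3,71/3] z:[59/3,64/3] -> miss, prune
    N6 x:[1,10] y:[32/3,24] z:[17,65/3] -> miss, prune
  N14 x:[2,25/2] y:[35/3,61/3] z:[26/3,16] -> hit [35/3,25/2], descend [10, 11]
    N10 x:[4,25/2] y:[44/3,61/3] z:[26/3,35/3] -> miss, prune
    N11 x:[2,10] y:[35/3,15] z:[43/3,16] -> miss, prune

Summary -> nodes [0, 1, 3, 2, 9, 6, 14, 10, 11]; box-tests=9; leaf-entries=1; first=P11

== RESULT ==
11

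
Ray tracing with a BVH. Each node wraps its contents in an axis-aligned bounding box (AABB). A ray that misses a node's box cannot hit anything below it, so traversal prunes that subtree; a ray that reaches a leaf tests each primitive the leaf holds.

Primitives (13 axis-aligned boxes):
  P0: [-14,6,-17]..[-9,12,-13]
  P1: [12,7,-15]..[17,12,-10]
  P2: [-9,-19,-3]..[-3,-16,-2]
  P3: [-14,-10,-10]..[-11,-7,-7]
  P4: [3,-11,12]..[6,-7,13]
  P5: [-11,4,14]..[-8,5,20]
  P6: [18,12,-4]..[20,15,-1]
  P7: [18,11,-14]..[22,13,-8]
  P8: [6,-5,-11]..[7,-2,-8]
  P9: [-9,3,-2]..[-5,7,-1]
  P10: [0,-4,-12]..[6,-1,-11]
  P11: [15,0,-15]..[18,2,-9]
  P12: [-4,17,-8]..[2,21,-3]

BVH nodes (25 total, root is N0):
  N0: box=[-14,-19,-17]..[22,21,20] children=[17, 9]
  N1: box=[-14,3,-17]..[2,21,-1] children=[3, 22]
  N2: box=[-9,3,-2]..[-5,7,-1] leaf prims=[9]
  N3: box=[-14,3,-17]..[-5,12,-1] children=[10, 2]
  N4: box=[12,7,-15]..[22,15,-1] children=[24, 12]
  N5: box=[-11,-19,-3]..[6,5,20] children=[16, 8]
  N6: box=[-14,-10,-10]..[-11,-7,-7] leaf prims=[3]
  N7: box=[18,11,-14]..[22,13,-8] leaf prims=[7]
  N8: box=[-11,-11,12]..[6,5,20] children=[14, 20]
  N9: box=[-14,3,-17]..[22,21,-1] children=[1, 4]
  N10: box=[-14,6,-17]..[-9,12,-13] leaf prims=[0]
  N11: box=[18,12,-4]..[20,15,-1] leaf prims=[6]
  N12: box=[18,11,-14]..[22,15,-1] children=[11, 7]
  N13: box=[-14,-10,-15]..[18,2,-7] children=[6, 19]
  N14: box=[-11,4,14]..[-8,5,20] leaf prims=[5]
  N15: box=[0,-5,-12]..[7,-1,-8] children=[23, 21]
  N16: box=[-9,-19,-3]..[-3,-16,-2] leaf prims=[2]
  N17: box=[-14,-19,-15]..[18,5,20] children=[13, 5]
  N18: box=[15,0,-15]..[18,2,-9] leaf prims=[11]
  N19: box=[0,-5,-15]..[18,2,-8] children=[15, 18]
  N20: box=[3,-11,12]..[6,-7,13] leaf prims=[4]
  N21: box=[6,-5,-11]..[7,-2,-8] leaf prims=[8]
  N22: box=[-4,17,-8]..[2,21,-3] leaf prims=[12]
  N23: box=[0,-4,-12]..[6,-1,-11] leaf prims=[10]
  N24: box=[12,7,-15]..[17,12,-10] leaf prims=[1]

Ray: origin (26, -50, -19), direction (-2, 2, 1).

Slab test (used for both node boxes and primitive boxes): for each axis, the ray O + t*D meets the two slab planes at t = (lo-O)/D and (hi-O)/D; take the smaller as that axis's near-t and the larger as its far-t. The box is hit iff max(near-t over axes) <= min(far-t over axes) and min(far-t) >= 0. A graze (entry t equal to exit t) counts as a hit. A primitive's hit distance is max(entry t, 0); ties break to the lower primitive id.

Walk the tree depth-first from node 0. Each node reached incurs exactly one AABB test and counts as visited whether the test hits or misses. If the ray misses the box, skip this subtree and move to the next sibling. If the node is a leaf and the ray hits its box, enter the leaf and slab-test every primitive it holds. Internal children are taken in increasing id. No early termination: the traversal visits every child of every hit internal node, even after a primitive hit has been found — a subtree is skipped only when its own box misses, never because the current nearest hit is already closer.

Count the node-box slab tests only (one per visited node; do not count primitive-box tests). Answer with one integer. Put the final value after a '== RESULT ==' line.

Trace the traversal:
N0 x:[2,20] y:[31/2,71/2] z:[2,39] -> hit [31/2,20], descend [9, 17]
  N9 x:[2,20] y:[53/2,71/2] z:[2,18] -> miss, prune
  N17 x:[4,20] y:[31/2,55/2] z:[4,39] -> hit [31/2,20], descend [5, 13]
    N5 x:[10,37/2] y:[31/2,55/2] z:[16,39] -> hit [16,37/2], descend [8, 16]
      N8 x:[10,37/2] y:[39/2,55/2] z:[31,39] -> miss, prune
      N16 x:[29/2,35/2] y:[31/2,17] z:[16,17] -> hit [16,17] leaf, test {P2@t=16}
    N13 x:[4,20] y:[20,26] z:[4,12] -> miss, prune

order=[0, 9, 17, 5, 8, 16, 13]  |boxes|=7  |leaves|=1  hit=P2

== RESULT ==
7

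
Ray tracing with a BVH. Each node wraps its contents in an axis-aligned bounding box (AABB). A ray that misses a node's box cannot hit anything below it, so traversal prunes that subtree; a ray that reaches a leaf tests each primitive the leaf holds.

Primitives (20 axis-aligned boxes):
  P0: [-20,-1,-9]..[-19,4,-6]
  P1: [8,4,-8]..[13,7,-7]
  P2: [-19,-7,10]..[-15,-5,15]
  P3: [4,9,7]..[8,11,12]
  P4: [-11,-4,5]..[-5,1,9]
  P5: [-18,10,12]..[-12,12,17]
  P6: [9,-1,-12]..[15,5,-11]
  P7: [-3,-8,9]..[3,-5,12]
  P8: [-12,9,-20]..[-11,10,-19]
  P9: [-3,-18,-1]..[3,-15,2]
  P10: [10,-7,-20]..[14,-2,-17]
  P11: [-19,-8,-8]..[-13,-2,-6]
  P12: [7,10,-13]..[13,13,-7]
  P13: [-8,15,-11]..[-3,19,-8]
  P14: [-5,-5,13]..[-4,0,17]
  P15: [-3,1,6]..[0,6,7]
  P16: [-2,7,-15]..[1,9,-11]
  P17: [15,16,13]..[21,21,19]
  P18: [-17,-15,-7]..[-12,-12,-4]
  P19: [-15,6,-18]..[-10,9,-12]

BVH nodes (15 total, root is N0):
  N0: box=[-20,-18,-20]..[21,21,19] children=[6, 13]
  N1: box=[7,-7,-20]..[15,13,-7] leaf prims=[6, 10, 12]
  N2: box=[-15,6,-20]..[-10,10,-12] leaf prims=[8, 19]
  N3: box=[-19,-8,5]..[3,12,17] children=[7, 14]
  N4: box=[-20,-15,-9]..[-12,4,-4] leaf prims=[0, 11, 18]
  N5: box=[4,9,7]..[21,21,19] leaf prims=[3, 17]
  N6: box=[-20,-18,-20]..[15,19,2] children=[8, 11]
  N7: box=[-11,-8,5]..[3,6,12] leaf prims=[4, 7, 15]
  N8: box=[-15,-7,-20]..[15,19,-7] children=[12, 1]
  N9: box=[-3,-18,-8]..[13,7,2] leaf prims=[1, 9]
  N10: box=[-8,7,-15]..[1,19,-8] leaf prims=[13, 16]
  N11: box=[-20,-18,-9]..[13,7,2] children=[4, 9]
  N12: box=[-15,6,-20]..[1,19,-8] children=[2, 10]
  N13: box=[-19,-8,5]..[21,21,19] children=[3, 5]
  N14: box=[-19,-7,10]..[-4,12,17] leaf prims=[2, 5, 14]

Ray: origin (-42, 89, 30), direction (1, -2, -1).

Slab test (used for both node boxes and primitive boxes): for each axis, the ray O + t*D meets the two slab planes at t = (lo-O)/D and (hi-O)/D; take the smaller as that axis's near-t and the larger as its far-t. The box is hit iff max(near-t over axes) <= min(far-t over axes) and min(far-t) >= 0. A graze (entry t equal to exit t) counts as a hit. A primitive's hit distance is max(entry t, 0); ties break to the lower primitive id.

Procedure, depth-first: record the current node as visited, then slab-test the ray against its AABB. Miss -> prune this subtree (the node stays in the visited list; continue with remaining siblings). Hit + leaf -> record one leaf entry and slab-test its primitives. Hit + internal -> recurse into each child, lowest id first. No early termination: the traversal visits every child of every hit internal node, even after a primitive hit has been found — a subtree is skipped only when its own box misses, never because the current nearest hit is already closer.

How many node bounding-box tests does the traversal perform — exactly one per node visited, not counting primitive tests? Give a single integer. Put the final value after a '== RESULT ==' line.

Trace the traversal:
N0 x:[22,63] y:[34,107/2] z:[11,50] -> hit [34,50], descend [6, 13]
  N6 x:[22,57] y:[35,107/2] z:[28,50] -> hit [35,50], descend [8, 11]
    N8 x:[27,57] y:[35,48] z:[37,50] -> hit [37,48], descend [1, 12]
      N1 x:[49,57] y:[38,48] z:[37,50] -> miss, prune
      N12 x:[27,43] y:[35,83/2] z:[38,50] -> hit [38,83/2], descend [2, 10]
        N2 x:[27,32] y:[79/2,83/2] z:[42,50] -> miss, prune
        N10 x:[34,43] y:[35,41] z:[38,45] -> hit [38,41] leaf, test {P13(miss), P16@t=41}
    N11 x:[22,55] y:[41,107/2] z:[28,39] -> miss, prune
  N13 x:[23,63] y:[34,97/2] z:[11,25] -> miss, prune

Visited [0, 6, 8, 1, 12, 2, 10, 11, 13]. Tests: 9 box, 1 leaf. Nearest: P16.

== RESULT ==
9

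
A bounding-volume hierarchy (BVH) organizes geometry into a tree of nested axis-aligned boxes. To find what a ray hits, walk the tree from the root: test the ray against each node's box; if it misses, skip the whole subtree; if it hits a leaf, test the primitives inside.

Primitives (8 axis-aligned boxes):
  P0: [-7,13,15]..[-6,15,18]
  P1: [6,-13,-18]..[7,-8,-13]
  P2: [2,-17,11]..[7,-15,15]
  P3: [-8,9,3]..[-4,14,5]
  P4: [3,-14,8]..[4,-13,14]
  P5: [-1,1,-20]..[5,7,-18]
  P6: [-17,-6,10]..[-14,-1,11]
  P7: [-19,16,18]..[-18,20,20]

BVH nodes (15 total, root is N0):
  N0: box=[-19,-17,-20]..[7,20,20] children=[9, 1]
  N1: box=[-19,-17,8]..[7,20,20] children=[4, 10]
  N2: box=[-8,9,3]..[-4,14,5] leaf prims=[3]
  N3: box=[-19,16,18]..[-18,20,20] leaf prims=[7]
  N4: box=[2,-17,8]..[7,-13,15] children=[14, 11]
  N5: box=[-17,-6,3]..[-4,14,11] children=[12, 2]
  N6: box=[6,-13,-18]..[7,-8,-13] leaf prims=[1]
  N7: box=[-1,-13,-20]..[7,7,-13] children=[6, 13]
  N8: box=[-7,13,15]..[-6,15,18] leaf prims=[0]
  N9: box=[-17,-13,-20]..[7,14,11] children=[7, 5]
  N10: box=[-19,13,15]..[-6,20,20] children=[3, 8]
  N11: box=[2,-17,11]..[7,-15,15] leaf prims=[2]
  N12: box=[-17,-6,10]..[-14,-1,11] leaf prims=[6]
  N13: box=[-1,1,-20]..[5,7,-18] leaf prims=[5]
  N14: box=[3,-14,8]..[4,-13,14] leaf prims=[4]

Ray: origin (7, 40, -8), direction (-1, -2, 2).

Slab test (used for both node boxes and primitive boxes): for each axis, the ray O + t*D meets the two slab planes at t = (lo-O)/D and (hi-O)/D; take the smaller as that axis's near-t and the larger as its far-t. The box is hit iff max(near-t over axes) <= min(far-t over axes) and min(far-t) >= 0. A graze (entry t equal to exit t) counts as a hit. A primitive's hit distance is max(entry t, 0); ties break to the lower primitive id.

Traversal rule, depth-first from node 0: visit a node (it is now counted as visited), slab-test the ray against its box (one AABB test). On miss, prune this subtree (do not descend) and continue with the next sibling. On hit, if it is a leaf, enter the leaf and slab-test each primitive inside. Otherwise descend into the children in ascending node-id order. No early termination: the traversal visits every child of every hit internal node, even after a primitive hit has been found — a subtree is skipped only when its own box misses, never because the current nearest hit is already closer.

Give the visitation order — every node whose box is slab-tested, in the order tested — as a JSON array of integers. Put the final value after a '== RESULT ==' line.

Traverse from the root:
N0 x:[0,26] y:[10,57/2] z:[-6,14] -> hit [10,14], descend [1, 9]
  N1 x:[0,26] y:[10,57/2] z:[8,14] -> hit [10,14], descend [4, 10]
    N4 x:[0,5] y:[53/2,57/2] z:[8,23/2] -> miss, prune
    N10 x:[13,26] y:[10,27/2] z:[23/2,14] -> hit [13,27/2], descend [3, 8]
      N3 x:[25,26] y:[10,12] z:[13,14] -> miss, prune
      N8 x:[13,14] y:[25/2,27/2] z:[23/2,13] -> hit [13,13] leaf, test {P0@t=13}
  N9 x:[0,24] y:[13,53/2] z:[-6,19/2] -> miss, prune

Summary -> nodes [0, 1, 4, 10, 3, 8, 9]; box-tests=7; leaf-entries=1; first=P0

== RESULT ==
[0, 1, 4, 10, 3, 8, 9]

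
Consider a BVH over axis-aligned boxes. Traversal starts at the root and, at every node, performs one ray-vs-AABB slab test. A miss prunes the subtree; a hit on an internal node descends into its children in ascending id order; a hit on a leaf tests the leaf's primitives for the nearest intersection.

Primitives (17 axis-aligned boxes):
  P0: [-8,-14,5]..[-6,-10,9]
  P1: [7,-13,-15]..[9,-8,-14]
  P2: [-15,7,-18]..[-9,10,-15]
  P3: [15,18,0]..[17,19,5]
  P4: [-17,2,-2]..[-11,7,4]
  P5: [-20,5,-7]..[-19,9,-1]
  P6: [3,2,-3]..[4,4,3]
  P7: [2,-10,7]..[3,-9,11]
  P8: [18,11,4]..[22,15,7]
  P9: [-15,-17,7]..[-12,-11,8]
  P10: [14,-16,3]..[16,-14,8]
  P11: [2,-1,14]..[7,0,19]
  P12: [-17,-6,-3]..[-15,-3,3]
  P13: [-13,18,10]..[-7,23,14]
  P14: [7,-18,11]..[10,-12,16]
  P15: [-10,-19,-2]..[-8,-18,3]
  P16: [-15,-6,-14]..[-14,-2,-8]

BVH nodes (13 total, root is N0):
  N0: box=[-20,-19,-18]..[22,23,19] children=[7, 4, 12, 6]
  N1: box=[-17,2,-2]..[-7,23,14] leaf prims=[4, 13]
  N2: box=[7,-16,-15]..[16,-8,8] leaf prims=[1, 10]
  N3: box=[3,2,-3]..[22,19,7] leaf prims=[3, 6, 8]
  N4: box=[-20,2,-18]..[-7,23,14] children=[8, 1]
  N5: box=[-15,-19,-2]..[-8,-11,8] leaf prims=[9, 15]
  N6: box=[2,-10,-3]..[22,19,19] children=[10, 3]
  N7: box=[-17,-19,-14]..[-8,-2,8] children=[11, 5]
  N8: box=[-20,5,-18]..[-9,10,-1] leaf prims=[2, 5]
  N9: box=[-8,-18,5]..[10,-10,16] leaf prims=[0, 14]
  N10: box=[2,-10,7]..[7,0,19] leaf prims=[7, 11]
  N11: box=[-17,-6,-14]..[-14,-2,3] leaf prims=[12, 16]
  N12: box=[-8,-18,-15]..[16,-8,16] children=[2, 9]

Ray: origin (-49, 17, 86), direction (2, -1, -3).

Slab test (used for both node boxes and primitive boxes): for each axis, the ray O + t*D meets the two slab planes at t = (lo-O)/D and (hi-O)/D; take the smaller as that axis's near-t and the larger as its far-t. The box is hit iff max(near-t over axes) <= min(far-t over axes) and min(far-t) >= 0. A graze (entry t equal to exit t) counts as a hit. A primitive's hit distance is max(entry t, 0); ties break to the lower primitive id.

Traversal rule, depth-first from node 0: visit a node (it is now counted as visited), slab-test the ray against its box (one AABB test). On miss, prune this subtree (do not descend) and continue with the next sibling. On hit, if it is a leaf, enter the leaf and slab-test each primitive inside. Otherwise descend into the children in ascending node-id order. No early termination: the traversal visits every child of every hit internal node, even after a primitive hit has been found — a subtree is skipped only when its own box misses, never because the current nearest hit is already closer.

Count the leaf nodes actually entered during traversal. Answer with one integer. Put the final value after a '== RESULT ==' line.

Traverse from the root:
N0 x:[29/2,71/2] y:[-6,36] z:[67/3,104/3] -> hit [67/3,104/3], descend [4, 6, 7, 12]
  N4 x:[29/2,21] y:[-6,15] z:[24,104/3] -> miss, prune
  N6 x:[51/2,71/2] y:[-2,27] z:[67/3,89/3] -> hit [51/2,27], descend [3, 10]
    N3 x:[26,71/2] y:[-2,15] z:[79/3,89/3] -> miss, prune
    N10 x:[51/2,28] y:[17,27] z:[67/3,79/3] -> hit [51/2,79/3] leaf, test {P7@t=26, P11(miss)}
  N7 x:[16,41/2] y:[19,36] z:[26,100/3] -> miss, prune
  N12 x:[41/2,65/2] y:[25,35] z:[70/3,101/3] -> hit [25,65/2], descend [2, 9]
    N2 x:[28,65/2] y:[25,33] z:[26,101/3] -> hit [28,65/2] leaf, test {P1(miss), P10(miss)}
    N9 x:[41/2,59/2] y:[27,35] z:[70/3,27] -> hit [27,27] leaf, test {P0(miss), P14(miss)}

9 AABB tests over nodes [0, 4, 6, 3, 10, 7, 12, 2, 9]; 3 leaves entered; closest P7.

== RESULT ==
3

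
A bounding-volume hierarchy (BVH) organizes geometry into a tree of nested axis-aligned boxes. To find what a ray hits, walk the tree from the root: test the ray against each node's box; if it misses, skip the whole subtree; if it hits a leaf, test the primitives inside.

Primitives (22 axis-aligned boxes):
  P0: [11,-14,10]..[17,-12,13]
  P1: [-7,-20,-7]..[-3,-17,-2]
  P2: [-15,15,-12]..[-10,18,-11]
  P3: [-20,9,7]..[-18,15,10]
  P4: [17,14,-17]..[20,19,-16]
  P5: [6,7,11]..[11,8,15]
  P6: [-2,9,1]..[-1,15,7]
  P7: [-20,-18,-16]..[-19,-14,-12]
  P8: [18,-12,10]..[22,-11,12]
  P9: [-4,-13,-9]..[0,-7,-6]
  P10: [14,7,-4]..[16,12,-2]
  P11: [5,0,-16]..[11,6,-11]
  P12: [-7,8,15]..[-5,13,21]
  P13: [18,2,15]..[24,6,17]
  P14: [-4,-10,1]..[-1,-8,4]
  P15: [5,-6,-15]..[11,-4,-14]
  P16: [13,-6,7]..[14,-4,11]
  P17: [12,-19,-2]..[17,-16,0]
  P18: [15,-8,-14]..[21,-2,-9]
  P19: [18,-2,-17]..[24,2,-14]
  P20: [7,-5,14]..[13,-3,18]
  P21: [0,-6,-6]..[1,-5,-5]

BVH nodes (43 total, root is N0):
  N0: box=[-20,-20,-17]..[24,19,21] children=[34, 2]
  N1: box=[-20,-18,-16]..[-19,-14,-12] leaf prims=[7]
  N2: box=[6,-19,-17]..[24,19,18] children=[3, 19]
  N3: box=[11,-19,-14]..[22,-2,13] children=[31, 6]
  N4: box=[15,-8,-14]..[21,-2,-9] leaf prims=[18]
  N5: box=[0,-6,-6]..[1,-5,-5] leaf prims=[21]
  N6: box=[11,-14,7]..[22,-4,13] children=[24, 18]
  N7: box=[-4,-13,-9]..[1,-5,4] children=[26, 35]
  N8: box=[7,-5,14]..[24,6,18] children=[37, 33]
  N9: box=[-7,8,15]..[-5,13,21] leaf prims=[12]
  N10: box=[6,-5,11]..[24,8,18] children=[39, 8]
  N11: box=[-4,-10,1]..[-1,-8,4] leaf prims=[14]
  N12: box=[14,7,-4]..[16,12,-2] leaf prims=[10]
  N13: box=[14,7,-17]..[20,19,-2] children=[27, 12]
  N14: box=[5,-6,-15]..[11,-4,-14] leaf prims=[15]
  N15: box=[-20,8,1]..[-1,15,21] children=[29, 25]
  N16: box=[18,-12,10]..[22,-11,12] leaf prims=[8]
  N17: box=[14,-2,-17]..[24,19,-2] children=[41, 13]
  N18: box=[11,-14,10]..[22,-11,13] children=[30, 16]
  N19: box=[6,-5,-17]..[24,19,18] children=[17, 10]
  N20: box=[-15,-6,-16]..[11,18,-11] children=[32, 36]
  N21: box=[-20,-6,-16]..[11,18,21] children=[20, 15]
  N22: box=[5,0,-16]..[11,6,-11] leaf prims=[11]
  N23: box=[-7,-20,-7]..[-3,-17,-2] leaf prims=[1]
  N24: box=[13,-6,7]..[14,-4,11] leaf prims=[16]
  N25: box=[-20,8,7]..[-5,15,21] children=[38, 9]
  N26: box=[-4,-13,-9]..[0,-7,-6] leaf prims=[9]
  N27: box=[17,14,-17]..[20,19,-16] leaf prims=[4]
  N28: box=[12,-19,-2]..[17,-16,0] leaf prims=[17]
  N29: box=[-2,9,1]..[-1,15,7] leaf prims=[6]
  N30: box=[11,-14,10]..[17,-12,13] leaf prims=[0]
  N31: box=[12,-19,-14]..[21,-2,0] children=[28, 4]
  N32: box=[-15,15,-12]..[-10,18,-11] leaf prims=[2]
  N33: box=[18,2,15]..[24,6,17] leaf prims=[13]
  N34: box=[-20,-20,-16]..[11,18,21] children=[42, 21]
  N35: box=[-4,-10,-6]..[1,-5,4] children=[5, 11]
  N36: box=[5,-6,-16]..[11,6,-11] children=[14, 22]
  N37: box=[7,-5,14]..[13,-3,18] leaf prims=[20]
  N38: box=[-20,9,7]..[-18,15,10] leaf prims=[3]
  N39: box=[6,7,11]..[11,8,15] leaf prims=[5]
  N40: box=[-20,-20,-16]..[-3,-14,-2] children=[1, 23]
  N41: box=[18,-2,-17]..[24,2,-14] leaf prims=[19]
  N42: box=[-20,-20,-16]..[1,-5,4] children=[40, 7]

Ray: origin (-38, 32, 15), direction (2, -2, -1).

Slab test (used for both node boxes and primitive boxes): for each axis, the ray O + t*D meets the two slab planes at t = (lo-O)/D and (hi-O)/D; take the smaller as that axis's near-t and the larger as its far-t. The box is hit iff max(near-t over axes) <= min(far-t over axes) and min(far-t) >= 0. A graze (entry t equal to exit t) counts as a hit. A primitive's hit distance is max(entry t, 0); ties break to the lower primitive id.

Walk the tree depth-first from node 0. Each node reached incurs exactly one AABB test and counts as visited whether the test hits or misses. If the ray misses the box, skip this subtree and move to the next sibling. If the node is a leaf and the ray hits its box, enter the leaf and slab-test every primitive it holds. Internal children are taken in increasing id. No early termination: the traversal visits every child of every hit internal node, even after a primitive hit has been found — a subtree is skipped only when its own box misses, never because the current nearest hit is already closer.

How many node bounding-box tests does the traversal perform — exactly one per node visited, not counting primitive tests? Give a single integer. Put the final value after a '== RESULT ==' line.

Walk:
N0 x:[9,31] y:[13/2,26] z:[-6,32] -> hit [9,26], descend [2, 34]
  N2 x:[22,31] y:[13/2,51/2] z:[-3,32] -> hit [22,51/2], descend [3, 19]
    N3 x:[49/2,30] y:[17,51/2] z:[2,29] -> hit [49/2,51/2], descend [6, 31]
      N6 x:[49/2,30] y:[18,23] z:[2,8] -> miss, prune
      N31 x:[25,59/2] y:[17,51/2] z:[15,29] -> hit [25,51/2], descend [4, 28]
        N4 x:[53/2,59/2] y:[17,20] z:[24,29] -> miss, prune
        N28 x:[25,55/2] y:[24,51/2] z:[15,17] -> miss, prune
    N19 x:[22,31] y:[13/2,37/2] z:[-3,32] -> miss, prune
  N34 x:[9,49/2] y:[7,26] z:[-6,31] -> hit [9,49/2], descend [21, 42]
    N21 x:[9,49/2] y:[7,19] z:[-6,31] -> hit [9,19], descend [15, 20]
      N15 x:[9,37/2] y:[17/2,12] z:[-6,14] -> hit [9,12], descend [25, 29]
        N25 x:[9,33/2] y:[17/2,12] z:[-6,8] -> miss, prune
        N29 x:[18,37/2] y:[17/2,23/2] z:[8,14] -> miss, prune
      N20 x:[23/2,49/2] y:[7,19] z:[26,31] -> miss, prune
    N42 x:[9,39/2] y:[37/2,26] z:[11,31] -> hit [37/2,39/2], descend [7, 40]
      N7 x:[17,39/2] y:[37/2,45/2] z:[11,24] -> hit [37/2,39/2], descend [26, 35]
        N26 x:[17,19] y:[39/2,45/2] z:[21,24] -> miss, prune
        N35 x:[17,39/2] y:[37/2,21] z:[11,21] -> hit [37/2,39/2], descend [5, 11]
          N5 x:[19,39/2] y:[37/2,19] z:[20,21] -> miss, prune
          N11 x:[17,37/2] y:[20,21] z:[11,14] -> miss, prune
      N40 x:[9,35/2] y:[23,26] z:[17,31] -> miss, prune

Summary -> nodes [0, 2, 3, 6, 31, 4, 28, 19, 34, 21, 15, 25, 29, 20, 42, 7, 26, 35, 5, 11, 40]; box-tests=21; leaf-entries=0; first=miss

== RESULT ==
21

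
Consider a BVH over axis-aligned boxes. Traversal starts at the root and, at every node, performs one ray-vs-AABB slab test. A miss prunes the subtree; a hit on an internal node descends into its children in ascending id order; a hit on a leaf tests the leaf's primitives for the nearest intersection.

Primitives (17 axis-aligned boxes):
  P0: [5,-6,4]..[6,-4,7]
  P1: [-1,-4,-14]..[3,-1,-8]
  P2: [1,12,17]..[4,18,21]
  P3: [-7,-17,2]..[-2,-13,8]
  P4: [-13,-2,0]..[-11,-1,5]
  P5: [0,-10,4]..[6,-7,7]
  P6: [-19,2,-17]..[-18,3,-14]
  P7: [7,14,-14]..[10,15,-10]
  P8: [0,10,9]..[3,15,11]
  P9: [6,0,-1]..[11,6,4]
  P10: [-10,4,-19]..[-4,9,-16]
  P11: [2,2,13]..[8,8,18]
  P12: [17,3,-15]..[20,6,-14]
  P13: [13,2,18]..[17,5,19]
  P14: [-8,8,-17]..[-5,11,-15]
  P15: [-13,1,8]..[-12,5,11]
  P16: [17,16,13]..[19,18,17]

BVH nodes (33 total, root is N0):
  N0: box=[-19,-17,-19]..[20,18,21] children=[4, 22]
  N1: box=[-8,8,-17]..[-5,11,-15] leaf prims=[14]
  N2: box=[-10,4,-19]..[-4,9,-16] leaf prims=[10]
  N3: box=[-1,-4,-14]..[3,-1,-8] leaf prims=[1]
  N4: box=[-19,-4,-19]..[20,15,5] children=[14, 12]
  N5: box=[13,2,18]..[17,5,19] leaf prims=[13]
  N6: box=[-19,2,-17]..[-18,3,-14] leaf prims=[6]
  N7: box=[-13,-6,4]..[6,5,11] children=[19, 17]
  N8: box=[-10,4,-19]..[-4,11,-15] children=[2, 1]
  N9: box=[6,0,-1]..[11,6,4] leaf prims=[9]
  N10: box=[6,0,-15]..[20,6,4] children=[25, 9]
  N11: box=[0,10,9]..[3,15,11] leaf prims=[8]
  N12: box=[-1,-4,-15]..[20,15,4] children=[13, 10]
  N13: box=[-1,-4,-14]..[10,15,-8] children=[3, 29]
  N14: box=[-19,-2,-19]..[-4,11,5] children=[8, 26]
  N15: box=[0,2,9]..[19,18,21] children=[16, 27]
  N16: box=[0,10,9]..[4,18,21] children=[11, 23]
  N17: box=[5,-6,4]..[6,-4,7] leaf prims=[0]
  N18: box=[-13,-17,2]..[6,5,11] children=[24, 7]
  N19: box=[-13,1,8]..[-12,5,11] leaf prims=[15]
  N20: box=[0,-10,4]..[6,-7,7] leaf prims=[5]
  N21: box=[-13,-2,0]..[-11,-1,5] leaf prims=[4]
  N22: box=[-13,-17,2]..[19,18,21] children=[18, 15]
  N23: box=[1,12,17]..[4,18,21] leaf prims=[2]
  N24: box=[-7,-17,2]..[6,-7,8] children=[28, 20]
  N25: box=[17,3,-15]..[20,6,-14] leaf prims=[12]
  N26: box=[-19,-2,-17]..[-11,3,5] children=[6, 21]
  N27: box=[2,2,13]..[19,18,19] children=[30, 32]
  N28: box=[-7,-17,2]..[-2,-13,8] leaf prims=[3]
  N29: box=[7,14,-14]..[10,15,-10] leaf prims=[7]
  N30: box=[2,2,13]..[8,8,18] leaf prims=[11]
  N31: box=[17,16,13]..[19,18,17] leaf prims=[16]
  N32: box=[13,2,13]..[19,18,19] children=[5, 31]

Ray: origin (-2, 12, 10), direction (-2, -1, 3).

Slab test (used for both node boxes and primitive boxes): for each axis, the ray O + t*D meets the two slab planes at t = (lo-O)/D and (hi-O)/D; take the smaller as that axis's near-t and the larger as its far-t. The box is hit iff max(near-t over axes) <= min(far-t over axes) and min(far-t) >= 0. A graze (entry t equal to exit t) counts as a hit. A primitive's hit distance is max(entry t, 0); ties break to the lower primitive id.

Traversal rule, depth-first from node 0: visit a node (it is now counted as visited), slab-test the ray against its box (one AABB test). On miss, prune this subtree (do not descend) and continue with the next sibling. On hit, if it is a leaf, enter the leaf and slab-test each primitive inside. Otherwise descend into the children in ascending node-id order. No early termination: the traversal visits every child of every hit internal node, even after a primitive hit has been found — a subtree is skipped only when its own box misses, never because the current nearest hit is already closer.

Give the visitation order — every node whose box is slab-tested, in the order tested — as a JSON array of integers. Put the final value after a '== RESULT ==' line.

Traverse from the root:
N0 x:[-11,17/2] y:[-6,29] z:[-29/3,11/3] -> hit [-6,11/3], descend [4, 22]
  N4 x:[-11,17/2] y:[-3,16] z:[-29/3,-5/3] -> miss, prune
  N22 x:[-21/2,11/2] y:[-6,29] z:[-8/3,11/3] -> hit [-8/3,11/3], descend [15, 18]
    N15 x:[-21/2,-1] y:[-6,10] z:[-1/3,11/3] -> miss, prune
    N18 x:[-4,11/2] y:[7,29] z:[-8/3,1/3] -> miss, prune

5 AABB tests over nodes [0, 4, 22, 15, 18]; 0 leaves entered; closest miss.

== RESULT ==
[0, 4, 22, 15, 18]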